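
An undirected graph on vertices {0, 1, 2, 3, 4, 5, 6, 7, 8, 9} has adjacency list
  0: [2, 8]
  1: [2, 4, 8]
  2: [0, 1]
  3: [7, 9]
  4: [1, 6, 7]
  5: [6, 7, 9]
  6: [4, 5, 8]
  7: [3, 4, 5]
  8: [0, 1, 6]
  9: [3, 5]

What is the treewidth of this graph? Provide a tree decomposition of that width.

The largest bag has 3 vertices, giving width 2; this decomposition certifies tw(G) ≤ 2. Since 2–0–8–1–2 is a cycle in G, G is not acyclic. Forests are exactly the graphs of treewidth ≤ 1, so tw(G) ≥ 2. The upper and lower bounds meet at 2, so that is the treewidth.

Treewidth 2.
One such decomposition:
Bags: B1 = {0, 1, 2}  B2 = {0, 1, 8}  B3 = {1, 4, 8}  B4 = {4, 6, 8}  B5 = {4, 6, 7}  B6 = {5, 6, 7}  B7 = {3, 5, 7}  B8 = {3, 5, 9}
Tree: B1–B2, B2–B3, B3–B4, B4–B5, B5–B6, B6–B7, B7–B8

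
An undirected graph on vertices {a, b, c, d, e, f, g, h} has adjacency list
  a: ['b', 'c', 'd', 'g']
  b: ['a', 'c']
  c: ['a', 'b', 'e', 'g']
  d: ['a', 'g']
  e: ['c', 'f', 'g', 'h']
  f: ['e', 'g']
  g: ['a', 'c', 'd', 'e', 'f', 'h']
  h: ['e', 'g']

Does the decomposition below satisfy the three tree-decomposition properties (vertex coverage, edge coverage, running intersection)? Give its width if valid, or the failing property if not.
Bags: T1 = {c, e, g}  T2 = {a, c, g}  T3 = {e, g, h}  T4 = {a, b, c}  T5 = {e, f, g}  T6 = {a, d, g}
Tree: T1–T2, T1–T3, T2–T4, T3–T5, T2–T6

Every vertex of G appears in some bag (union = {a, b, c, d, e, f, g, h}); every edge is covered by a bag; and for each vertex v the set of bags containing v is connected in the bag tree. The decomposition is therefore valid. The largest bag has 3 vertices, so the width is 2.

Yes; width 2.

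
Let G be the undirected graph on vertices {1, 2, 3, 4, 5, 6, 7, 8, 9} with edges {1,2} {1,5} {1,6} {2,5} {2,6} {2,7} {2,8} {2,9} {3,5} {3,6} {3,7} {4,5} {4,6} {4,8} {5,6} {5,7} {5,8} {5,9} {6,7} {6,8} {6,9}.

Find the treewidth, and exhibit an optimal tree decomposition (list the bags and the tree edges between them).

Each bag holds 4 vertices, so the decomposition has width 3, which upper-bounds the treewidth. For the lower bound, the 4 vertices {2, 5, 6, 8} are pairwise adjacent, and any tree decomposition puts a clique entirely inside one bag — forcing width ≥ 3. Hence tw(G) = 3 exactly.

Treewidth 3.
Bags: B1 = {2, 5, 6, 9}  B2 = {2, 5, 6, 8}  B3 = {4, 5, 6, 8}  B4 = {2, 5, 6, 7}  B5 = {1, 2, 5, 6}  B6 = {3, 5, 6, 7}
Tree: B1–B2, B2–B3, B1–B4, B2–B5, B4–B6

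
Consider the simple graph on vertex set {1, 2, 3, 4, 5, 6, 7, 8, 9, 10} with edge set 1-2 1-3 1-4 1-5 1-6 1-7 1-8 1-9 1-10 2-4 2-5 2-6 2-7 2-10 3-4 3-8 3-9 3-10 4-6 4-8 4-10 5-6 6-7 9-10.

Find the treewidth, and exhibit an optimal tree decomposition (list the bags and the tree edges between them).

Each bag holds 4 vertices, so the decomposition has width 3, which upper-bounds the treewidth. For the lower bound, the 4 vertices {1, 3, 4, 8} are pairwise adjacent, and any tree decomposition puts a clique entirely inside one bag — forcing width ≥ 3. Hence tw(G) = 3 exactly.

Treewidth 3.
One optimal decomposition is:
Bags: B1 = {1, 3, 4, 10}  B2 = {1, 2, 4, 10}  B3 = {1, 2, 4, 6}  B4 = {1, 2, 6, 7}  B5 = {1, 2, 5, 6}  B6 = {1, 3, 4, 8}  B7 = {1, 3, 9, 10}
Tree: B1–B2, B2–B3, B3–B4, B3–B5, B1–B6, B1–B7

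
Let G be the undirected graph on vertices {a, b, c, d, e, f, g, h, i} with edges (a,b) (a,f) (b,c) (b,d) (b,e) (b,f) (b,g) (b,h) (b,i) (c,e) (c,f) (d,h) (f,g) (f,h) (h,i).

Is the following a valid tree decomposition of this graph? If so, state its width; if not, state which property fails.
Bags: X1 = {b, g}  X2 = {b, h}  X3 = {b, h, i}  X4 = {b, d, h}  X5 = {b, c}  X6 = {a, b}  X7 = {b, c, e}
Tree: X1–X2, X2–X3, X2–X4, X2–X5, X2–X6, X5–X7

No — vertex f appears in no bag.

A tree decomposition must satisfy three properties: every vertex lies in some bag; for every edge, both endpoints lie together in some bag; and for every vertex, the bags containing it form a connected subtree. Here vertex f appears in no bag, so the decomposition is invalid.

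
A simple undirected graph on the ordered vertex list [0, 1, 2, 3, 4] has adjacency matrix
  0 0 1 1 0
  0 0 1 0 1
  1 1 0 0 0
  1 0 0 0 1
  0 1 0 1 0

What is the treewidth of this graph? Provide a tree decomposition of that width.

Treewidth 2.
One optimal decomposition is:
Bags: B1 = {0, 2, 3}  B2 = {1, 2, 3}  B3 = {1, 3, 4}
Tree: B1–B2, B2–B3

Every bag has size at most 3, so the width is 3 − 1 = 2 and tw(G) ≤ 2. For the lower bound, G contains the cycle 3–0–2–1–4–3, so G is not a forest; only forests have treewidth ≤ 1, hence tw(G) ≥ 2. Combining the bounds, tw(G) = 2.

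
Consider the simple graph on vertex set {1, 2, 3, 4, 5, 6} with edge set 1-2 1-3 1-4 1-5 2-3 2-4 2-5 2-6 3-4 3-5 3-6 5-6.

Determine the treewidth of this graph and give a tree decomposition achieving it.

Each bag holds 4 vertices, so the decomposition has width 3, which upper-bounds the treewidth. For the lower bound, the 4 vertices {1, 2, 3, 4} are pairwise adjacent, and any tree decomposition puts a clique entirely inside one bag — forcing width ≥ 3. The upper and lower bounds meet at 3, so that is the treewidth.

Treewidth 3.
One such decomposition:
Bags: B1 = {2, 3, 5, 6}  B2 = {1, 2, 3, 5}  B3 = {1, 2, 3, 4}
Tree: B1–B2, B2–B3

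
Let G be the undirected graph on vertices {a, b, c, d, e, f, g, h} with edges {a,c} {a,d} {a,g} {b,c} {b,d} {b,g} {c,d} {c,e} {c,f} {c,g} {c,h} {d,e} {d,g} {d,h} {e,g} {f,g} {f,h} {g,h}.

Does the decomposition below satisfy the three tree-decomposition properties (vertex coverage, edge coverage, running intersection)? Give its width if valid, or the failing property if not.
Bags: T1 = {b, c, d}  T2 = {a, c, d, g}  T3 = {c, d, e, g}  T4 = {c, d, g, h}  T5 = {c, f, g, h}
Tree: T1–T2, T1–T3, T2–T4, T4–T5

No — edge (g,b) lies in no bag.

A tree decomposition must satisfy three properties: every vertex lies in some bag; for every edge, both endpoints lie together in some bag; and for every vertex, the bags containing it form a connected subtree. Here edge (g,b) lies in no bag, so the decomposition is invalid.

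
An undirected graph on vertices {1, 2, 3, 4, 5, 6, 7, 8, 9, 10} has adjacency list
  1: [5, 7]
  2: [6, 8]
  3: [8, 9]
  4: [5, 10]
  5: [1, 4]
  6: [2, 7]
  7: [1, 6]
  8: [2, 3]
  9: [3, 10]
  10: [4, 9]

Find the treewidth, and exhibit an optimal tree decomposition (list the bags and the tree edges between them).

Each bag holds 3 vertices, so the decomposition has width 2, which upper-bounds the treewidth. Since 5–4–10–9–3–8–2–6–7–1–5 is a cycle in G, G is not acyclic. Forests are exactly the graphs of treewidth ≤ 1, so tw(G) ≥ 2. Therefore the treewidth is 2.

Treewidth 2.
Bags: B1 = {4, 5, 10}  B2 = {5, 9, 10}  B3 = {3, 5, 9}  B4 = {3, 5, 8}  B5 = {2, 5, 8}  B6 = {2, 5, 6}  B7 = {5, 6, 7}  B8 = {1, 5, 7}
Tree: B1–B2, B2–B3, B3–B4, B4–B5, B5–B6, B6–B7, B7–B8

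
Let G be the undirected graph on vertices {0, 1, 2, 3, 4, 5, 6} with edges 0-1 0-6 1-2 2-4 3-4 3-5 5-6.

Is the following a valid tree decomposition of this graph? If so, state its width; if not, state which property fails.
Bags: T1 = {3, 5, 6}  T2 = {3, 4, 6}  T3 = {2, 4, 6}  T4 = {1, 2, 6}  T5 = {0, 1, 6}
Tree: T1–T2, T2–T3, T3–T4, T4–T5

Checking the three conditions: (i) the bags cover all of {0, 1, 2, 3, 4, 5, 6}; (ii) for each edge, some bag contains both endpoints; (iii) the bags containing any fixed vertex form a subtree. All hold, so the decomposition is valid with width 3 − 1 = 2.

Yes; width 2.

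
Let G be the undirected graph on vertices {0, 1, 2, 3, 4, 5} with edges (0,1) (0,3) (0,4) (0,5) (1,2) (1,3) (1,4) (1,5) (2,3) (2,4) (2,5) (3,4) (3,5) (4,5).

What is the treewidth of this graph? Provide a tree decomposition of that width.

The largest bag has 5 vertices, giving width 4; this decomposition certifies tw(G) ≤ 4. Conversely, {0, 1, 3, 4, 5} is a clique of size 5, and the vertices of any clique must share a bag in every tree decomposition; so some bag has ≥ 5 vertices and tw(G) ≥ 4. Combining the bounds, tw(G) = 4.

Treewidth 4.
One optimal decomposition is:
Bags: B1 = {0, 1, 3, 4, 5}  B2 = {1, 2, 3, 4, 5}
Tree: B1–B2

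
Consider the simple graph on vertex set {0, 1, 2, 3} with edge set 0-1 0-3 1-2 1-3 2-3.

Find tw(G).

A width-2 tree decomposition is:
Bags: B1 = {1, 2, 3}  B2 = {0, 1, 3}
Tree: B1–B2
The largest bag has 3 vertices, giving width 2; this decomposition certifies tw(G) ≤ 2. On the other hand G contains the 3-clique {0, 1, 3}. A clique must lie in a single bag of any decomposition, so no decomposition can have width below 2. Therefore the treewidth is 2.

2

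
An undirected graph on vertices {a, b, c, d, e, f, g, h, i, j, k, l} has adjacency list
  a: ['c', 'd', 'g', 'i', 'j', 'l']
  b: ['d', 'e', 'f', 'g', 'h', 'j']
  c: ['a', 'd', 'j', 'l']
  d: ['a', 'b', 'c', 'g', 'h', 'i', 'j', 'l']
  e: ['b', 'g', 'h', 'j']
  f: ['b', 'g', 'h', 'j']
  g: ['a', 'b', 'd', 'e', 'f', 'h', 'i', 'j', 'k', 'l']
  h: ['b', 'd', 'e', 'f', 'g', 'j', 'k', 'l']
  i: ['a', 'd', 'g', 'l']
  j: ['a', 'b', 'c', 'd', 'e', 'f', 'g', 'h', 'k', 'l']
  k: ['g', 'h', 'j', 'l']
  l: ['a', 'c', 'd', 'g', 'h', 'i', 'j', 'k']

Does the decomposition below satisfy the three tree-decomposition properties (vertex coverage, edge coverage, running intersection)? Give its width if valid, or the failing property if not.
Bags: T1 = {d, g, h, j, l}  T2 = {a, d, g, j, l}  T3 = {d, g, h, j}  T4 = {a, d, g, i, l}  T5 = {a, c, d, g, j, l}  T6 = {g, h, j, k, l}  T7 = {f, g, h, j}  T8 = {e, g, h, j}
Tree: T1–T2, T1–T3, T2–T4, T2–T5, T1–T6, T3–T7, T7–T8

A tree decomposition must satisfy three properties: every vertex lies in some bag; for every edge, both endpoints lie together in some bag; and for every vertex, the bags containing it form a connected subtree. Here vertex b appears in no bag, so the decomposition is invalid.

No — vertex b appears in no bag.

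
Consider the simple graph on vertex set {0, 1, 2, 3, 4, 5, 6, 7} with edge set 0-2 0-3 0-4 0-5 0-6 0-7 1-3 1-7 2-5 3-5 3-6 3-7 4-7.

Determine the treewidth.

A width-2 tree decomposition is:
Bags: B1 = {0, 3, 7}  B2 = {0, 3, 5}  B3 = {0, 3, 6}  B4 = {0, 4, 7}  B5 = {1, 3, 7}  B6 = {0, 2, 5}
Tree: B1–B2, B2–B3, B1–B4, B1–B5, B2–B6
Every bag has size at most 3, so the width is 3 − 1 = 2 and tw(G) ≤ 2. On the other hand G contains the 3-clique {0, 2, 5}. A clique must lie in a single bag of any decomposition, so no decomposition can have width below 2. Therefore the treewidth is 2.

2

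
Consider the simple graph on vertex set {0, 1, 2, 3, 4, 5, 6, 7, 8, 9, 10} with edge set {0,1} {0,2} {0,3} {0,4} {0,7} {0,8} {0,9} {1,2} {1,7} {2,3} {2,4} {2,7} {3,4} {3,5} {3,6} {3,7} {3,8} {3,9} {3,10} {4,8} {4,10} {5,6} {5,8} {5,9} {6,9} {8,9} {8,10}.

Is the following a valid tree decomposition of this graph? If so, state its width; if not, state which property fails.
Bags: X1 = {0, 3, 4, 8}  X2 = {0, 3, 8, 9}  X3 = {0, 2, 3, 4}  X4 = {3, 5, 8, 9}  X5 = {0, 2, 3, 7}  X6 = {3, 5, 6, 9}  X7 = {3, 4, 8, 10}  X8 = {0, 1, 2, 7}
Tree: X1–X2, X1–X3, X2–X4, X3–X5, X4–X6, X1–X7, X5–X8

Yes; width 3.

Every vertex of G appears in some bag (union = {0, 1, 2, 3, 4, 5, 6, 7, 8, 9, 10}); every edge is covered by a bag; and for each vertex v the set of bags containing v is connected in the bag tree. The decomposition is therefore valid. The largest bag has 4 vertices, so the width is 3.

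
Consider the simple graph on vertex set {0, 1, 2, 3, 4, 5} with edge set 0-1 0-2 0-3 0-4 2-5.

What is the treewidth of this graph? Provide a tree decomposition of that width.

Treewidth 1.
Bags: B1 = {0, 1}  B2 = {0, 3}  B3 = {0, 4}  B4 = {0, 2}  B5 = {2, 5}
Tree: B1–B2, B2–B3, B3–B4, B4–B5

The largest bag has 2 vertices, giving width 1; this decomposition certifies tw(G) ≤ 1. Any graph with an edge has treewidth ≥ 1, and G has the edge 0–1. Hence tw(G) = 1 exactly.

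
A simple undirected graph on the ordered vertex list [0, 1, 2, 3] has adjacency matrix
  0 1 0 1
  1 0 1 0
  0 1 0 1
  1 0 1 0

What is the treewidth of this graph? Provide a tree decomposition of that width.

Treewidth 2.
One such decomposition:
Bags: B1 = {0, 1, 2}  B2 = {0, 2, 3}
Tree: B1–B2

The largest bag has 3 vertices, giving width 2; this decomposition certifies tw(G) ≤ 2. The edges 2–1–0–3–2 form a cycle, so G is not a tree and its treewidth is at least 2. Hence tw(G) = 2 exactly.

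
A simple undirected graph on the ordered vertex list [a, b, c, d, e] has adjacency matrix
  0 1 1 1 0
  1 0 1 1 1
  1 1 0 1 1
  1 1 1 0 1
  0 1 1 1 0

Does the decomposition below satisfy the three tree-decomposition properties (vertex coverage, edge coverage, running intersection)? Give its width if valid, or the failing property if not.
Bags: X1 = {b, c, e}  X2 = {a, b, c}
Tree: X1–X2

A tree decomposition must satisfy three properties: every vertex lies in some bag; for every edge, both endpoints lie together in some bag; and for every vertex, the bags containing it form a connected subtree. Here vertex d appears in no bag, so the decomposition is invalid.

No — vertex d appears in no bag.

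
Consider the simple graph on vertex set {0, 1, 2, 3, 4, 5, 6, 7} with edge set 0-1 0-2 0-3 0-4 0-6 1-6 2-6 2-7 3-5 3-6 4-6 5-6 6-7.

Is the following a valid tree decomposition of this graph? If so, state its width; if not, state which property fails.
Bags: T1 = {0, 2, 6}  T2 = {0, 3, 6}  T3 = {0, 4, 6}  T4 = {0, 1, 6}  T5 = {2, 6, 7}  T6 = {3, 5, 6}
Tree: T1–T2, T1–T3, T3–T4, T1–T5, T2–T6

Yes; width 2.

Every vertex of G appears in some bag (union = {0, 1, 2, 3, 4, 5, 6, 7}); every edge is covered by a bag; and for each vertex v the set of bags containing v is connected in the bag tree. The decomposition is therefore valid. The largest bag has 3 vertices, so the width is 2.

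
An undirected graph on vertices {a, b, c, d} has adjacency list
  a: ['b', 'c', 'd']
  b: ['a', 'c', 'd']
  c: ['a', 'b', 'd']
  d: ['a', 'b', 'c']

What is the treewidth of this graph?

A width-3 tree decomposition is:
Bags: B1 = {a, b, c, d}
Tree: (single bag)
With just one bag of size 4, the width is 4 − 1 = 3, so tw(G) ≤ 3. For the lower bound, the 4 vertices {a, b, c, d} are pairwise adjacent, and any tree decomposition puts a clique entirely inside one bag — forcing width ≥ 3. Hence tw(G) = 3 exactly.

3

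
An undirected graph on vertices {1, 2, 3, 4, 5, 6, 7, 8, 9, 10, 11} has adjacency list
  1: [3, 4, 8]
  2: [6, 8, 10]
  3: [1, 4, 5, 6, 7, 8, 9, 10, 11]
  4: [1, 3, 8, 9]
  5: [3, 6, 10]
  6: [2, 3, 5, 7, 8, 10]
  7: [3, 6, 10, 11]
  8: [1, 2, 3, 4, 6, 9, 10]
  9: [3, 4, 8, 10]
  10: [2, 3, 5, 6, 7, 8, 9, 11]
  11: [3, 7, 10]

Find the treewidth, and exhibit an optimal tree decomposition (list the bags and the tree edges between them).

Each bag holds 4 vertices, so the decomposition has width 3, which upper-bounds the treewidth. On the other hand G contains the 4-clique {2, 6, 8, 10}. A clique must lie in a single bag of any decomposition, so no decomposition can have width below 3. Therefore the treewidth is 3.

Treewidth 3.
One optimal decomposition is:
Bags: B1 = {3, 8, 9, 10}  B2 = {3, 4, 8, 9}  B3 = {3, 6, 8, 10}  B4 = {2, 6, 8, 10}  B5 = {3, 5, 6, 10}  B6 = {3, 6, 7, 10}  B7 = {3, 7, 10, 11}  B8 = {1, 3, 4, 8}
Tree: B1–B2, B1–B3, B3–B4, B3–B5, B5–B6, B6–B7, B2–B8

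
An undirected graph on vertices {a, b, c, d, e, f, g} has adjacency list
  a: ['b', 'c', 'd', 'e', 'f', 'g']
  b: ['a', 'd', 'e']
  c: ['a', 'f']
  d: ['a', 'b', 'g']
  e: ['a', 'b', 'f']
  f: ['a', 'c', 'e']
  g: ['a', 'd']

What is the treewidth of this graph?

2

A width-2 tree decomposition is:
Bags: B1 = {a, b, e}  B2 = {a, e, f}  B3 = {a, b, d}  B4 = {a, c, f}  B5 = {a, d, g}
Tree: B1–B2, B1–B3, B2–B4, B3–B5
The largest bag has 3 vertices, giving width 2; this decomposition certifies tw(G) ≤ 2. On the other hand G contains the 3-clique {a, d, g}. A clique must lie in a single bag of any decomposition, so no decomposition can have width below 2. The upper and lower bounds meet at 2, so that is the treewidth.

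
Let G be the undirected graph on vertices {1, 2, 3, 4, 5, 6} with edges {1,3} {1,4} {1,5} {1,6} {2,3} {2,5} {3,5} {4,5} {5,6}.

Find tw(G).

A width-2 tree decomposition is:
Bags: B1 = {2, 3, 5}  B2 = {1, 3, 5}  B3 = {1, 4, 5}  B4 = {1, 5, 6}
Tree: B1–B2, B2–B3, B3–B4
Each bag holds 3 vertices, so the decomposition has width 2, which upper-bounds the treewidth. On the other hand G contains the 3-clique {1, 3, 5}. A clique must lie in a single bag of any decomposition, so no decomposition can have width below 2. The upper and lower bounds meet at 2, so that is the treewidth.

2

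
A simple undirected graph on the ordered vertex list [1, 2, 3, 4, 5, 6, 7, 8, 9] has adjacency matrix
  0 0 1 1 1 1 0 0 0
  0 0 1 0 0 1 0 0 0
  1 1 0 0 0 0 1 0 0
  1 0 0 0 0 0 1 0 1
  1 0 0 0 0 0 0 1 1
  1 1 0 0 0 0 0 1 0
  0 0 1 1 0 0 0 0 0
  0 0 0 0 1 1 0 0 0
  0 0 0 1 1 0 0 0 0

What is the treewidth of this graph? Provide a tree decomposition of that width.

Treewidth 3.
Bags: B1 = {3, 4, 7, 9}  B2 = {1, 3, 4, 9}  B3 = {1, 3, 5, 9}  B4 = {1, 2, 3, 5}  B5 = {1, 2, 5, 6}  B6 = {2, 5, 6, 8}
Tree: B1–B2, B2–B3, B3–B4, B4–B5, B5–B6

Each bag holds 4 vertices, so the decomposition has width 3, which upper-bounds the treewidth. For the lower bound: the 4 vertex sets {4,7,9}, {3}, {1}, {2,5,6,8} are disjoint, each induces a connected subgraph, and every pair is joined by at least one edge of G. Contracting each set to a single vertex therefore yields K_{4} as a minor, and since treewidth is minor-monotone, tw(G) ≥ tw(K_{4}) = 3. Combining the bounds, tw(G) = 3.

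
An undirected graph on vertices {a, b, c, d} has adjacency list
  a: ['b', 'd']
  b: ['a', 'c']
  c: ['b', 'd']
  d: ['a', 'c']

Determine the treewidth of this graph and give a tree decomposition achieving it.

The largest bag has 3 vertices, giving width 2; this decomposition certifies tw(G) ≤ 2. For the lower bound, G contains the cycle c–b–a–d–c, so G is not a forest; only forests have treewidth ≤ 1, hence tw(G) ≥ 2. Hence tw(G) = 2 exactly.

Treewidth 2.
Bags: B1 = {a, b, c}  B2 = {a, c, d}
Tree: B1–B2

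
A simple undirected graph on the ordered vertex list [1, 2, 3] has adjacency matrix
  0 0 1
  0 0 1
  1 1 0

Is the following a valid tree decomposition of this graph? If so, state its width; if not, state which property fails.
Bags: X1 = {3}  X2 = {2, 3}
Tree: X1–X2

No — vertex 1 appears in no bag.

A tree decomposition must satisfy three properties: every vertex lies in some bag; for every edge, both endpoints lie together in some bag; and for every vertex, the bags containing it form a connected subtree. Here vertex 1 appears in no bag, so the decomposition is invalid.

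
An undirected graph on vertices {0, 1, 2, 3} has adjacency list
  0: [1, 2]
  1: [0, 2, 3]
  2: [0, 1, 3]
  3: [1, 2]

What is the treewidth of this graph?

A width-2 tree decomposition is:
Bags: B1 = {0, 1, 2}  B2 = {1, 2, 3}
Tree: B1–B2
Each bag holds 3 vertices, so the decomposition has width 2, which upper-bounds the treewidth. Conversely, {0, 1, 2} is a clique of size 3, and the vertices of any clique must share a bag in every tree decomposition; so some bag has ≥ 3 vertices and tw(G) ≥ 2. The upper and lower bounds meet at 2, so that is the treewidth.

2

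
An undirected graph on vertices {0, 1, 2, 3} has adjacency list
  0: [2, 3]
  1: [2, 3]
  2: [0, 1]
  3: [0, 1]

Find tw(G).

A width-2 tree decomposition is:
Bags: B1 = {0, 2, 3}  B2 = {1, 2, 3}
Tree: B1–B2
Every bag has size at most 3, so the width is 3 − 1 = 2 and tw(G) ≤ 2. The edges 2–0–3–1–2 form a cycle, so G is not a tree and its treewidth is at least 2. Hence tw(G) = 2 exactly.

2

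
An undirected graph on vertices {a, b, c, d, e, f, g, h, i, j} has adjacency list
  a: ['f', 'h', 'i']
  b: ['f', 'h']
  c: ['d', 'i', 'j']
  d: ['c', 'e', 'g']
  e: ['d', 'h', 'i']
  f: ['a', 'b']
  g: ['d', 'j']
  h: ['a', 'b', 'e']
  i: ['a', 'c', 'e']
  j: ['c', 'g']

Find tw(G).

2

A width-2 tree decomposition is:
Bags: B1 = {d, g, j}  B2 = {c, d, j}  B3 = {c, d, e}  B4 = {c, e, i}  B5 = {e, h, i}  B6 = {a, h, i}  B7 = {a, b, h}  B8 = {a, b, f}
Tree: B1–B2, B2–B3, B3–B4, B4–B5, B5–B6, B6–B7, B7–B8
The largest bag has 3 vertices, giving width 2; this decomposition certifies tw(G) ≤ 2. The edges g–j–c–d–g form a cycle, so G is not a tree and its treewidth is at least 2. Hence tw(G) = 2 exactly.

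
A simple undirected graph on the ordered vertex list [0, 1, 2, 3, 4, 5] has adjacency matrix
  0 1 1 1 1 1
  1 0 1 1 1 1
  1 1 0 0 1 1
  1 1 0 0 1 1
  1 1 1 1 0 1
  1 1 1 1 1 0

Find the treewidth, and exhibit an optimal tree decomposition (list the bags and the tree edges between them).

The largest bag has 5 vertices, giving width 4; this decomposition certifies tw(G) ≤ 4. For the lower bound, the 5 vertices {0, 1, 2, 4, 5} are pairwise adjacent, and any tree decomposition puts a clique entirely inside one bag — forcing width ≥ 4. Hence tw(G) = 4 exactly.

Treewidth 4.
Bags: B1 = {0, 1, 3, 4, 5}  B2 = {0, 1, 2, 4, 5}
Tree: B1–B2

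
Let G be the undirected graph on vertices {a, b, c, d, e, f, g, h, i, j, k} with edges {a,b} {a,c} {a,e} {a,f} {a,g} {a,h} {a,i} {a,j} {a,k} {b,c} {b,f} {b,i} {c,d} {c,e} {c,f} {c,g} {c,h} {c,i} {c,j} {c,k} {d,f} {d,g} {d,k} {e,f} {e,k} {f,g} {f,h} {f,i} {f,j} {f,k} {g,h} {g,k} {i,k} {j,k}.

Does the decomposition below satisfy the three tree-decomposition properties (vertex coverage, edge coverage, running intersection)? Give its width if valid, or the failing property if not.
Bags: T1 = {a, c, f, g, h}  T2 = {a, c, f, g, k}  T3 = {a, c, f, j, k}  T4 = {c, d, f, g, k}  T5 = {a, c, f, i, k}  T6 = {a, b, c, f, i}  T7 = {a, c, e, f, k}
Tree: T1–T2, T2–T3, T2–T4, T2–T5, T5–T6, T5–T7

Checking the three conditions: (i) the bags cover all of {a, b, c, d, e, f, g, h, i, j, k}; (ii) for each edge, some bag contains both endpoints; (iii) the bags containing any fixed vertex form a subtree. All hold, so the decomposition is valid with width 5 − 1 = 4.

Yes; width 4.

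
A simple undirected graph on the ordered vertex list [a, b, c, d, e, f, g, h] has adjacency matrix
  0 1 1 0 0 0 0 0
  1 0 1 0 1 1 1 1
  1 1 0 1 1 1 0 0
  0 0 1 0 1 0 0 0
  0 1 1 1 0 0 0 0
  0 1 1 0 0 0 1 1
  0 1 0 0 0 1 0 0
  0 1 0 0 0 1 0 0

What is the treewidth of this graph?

A width-2 tree decomposition is:
Bags: B1 = {a, b, c}  B2 = {b, c, f}  B3 = {b, f, h}  B4 = {b, c, e}  B5 = {b, f, g}  B6 = {c, d, e}
Tree: B1–B2, B2–B3, B2–B4, B3–B5, B4–B6
Each bag holds 3 vertices, so the decomposition has width 2, which upper-bounds the treewidth. For the lower bound, the 3 vertices {c, d, e} are pairwise adjacent, and any tree decomposition puts a clique entirely inside one bag — forcing width ≥ 2. Combining the bounds, tw(G) = 2.

2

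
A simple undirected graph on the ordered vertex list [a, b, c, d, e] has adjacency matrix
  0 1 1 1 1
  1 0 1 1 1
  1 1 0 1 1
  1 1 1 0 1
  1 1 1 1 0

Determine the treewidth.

A width-4 tree decomposition is:
Bags: B1 = {a, b, c, d, e}
Tree: (single bag)
A single bag containing all 5 vertices is trivially a valid decomposition of width 4. On the other hand G contains the 5-clique {a, b, c, d, e}. A clique must lie in a single bag of any decomposition, so no decomposition can have width below 4. Therefore the treewidth is 4.

4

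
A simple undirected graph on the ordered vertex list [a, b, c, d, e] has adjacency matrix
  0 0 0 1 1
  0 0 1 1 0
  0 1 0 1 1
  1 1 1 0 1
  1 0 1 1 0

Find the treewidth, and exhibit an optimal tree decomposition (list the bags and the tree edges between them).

The largest bag has 3 vertices, giving width 2; this decomposition certifies tw(G) ≤ 2. Conversely, {c, d, e} is a clique of size 3, and the vertices of any clique must share a bag in every tree decomposition; so some bag has ≥ 3 vertices and tw(G) ≥ 2. Therefore the treewidth is 2.

Treewidth 2.
One optimal decomposition is:
Bags: B1 = {c, d, e}  B2 = {b, c, d}  B3 = {a, d, e}
Tree: B1–B2, B1–B3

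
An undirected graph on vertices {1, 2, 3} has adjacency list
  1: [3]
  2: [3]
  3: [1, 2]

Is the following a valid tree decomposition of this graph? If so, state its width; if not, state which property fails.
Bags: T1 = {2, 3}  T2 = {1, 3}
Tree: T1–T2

Yes; width 1.

Every vertex of G appears in some bag (union = {1, 2, 3}); every edge is covered by a bag; and for each vertex v the set of bags containing v is connected in the bag tree. The decomposition is therefore valid. The largest bag has 2 vertices, so the width is 1.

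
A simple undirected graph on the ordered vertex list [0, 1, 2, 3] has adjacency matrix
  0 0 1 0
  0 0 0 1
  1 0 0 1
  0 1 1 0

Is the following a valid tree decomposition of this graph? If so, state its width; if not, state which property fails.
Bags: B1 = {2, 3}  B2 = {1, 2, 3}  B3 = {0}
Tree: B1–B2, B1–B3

No — edge (2,0) lies in no bag.

A tree decomposition must satisfy three properties: every vertex lies in some bag; for every edge, both endpoints lie together in some bag; and for every vertex, the bags containing it form a connected subtree. Here edge (2,0) lies in no bag, so the decomposition is invalid.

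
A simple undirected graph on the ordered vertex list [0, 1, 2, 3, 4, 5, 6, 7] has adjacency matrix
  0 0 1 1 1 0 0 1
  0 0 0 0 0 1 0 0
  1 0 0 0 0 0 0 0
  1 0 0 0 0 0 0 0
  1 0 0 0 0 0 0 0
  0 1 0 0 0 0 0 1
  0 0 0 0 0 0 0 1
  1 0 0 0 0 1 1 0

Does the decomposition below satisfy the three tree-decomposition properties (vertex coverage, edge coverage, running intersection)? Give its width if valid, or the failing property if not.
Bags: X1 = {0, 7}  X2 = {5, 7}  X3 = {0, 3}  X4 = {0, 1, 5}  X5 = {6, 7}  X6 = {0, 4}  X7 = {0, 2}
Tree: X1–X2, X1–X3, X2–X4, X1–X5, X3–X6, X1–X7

No — bags containing vertex 0 are not connected in the tree.

A tree decomposition must satisfy three properties: every vertex lies in some bag; for every edge, both endpoints lie together in some bag; and for every vertex, the bags containing it form a connected subtree. Here bags containing vertex 0 are not connected in the tree, so the decomposition is invalid.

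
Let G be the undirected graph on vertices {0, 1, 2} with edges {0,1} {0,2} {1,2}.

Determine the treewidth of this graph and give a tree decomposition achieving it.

With just one bag of size 3, the width is 3 − 1 = 2, so tw(G) ≤ 2. Conversely, {0, 1, 2} is a clique of size 3, and the vertices of any clique must share a bag in every tree decomposition; so some bag has ≥ 3 vertices and tw(G) ≥ 2. The upper and lower bounds meet at 2, so that is the treewidth.

Treewidth 2.
One such decomposition:
Bags: B1 = {0, 1, 2}
Tree: (single bag)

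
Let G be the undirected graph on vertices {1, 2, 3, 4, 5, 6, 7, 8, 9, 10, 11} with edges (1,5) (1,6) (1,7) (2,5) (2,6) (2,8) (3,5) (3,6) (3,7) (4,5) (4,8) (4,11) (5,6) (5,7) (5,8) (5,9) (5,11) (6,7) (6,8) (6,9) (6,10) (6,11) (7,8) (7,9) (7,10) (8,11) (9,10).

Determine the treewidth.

A width-3 tree decomposition is:
Bags: B1 = {5, 6, 8, 11}  B2 = {5, 6, 7, 8}  B3 = {4, 5, 8, 11}  B4 = {3, 5, 6, 7}  B5 = {5, 6, 7, 9}  B6 = {6, 7, 9, 10}  B7 = {1, 5, 6, 7}  B8 = {2, 5, 6, 8}
Tree: B1–B2, B1–B3, B2–B4, B2–B5, B5–B6, B2–B7, B1–B8
Every bag has size at most 4, so the width is 4 − 1 = 3 and tw(G) ≤ 3. Conversely, {6, 7, 9, 10} is a clique of size 4, and the vertices of any clique must share a bag in every tree decomposition; so some bag has ≥ 4 vertices and tw(G) ≥ 3. Therefore the treewidth is 3.

3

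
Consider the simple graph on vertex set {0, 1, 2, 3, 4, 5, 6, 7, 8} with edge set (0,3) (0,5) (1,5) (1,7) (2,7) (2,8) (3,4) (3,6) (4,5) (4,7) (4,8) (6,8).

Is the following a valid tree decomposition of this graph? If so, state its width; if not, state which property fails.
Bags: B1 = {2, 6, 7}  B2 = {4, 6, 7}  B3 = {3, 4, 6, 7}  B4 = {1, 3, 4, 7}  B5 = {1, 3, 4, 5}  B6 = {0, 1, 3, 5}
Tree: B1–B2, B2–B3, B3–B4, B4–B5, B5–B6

A tree decomposition must satisfy three properties: every vertex lies in some bag; for every edge, both endpoints lie together in some bag; and for every vertex, the bags containing it form a connected subtree. Here vertex 8 appears in no bag, so the decomposition is invalid.

No — vertex 8 appears in no bag.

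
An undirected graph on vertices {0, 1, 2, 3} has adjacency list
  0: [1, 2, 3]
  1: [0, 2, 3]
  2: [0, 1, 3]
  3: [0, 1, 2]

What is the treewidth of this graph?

A width-3 tree decomposition is:
Bags: B1 = {0, 1, 2, 3}
Tree: (single bag)
A single bag containing all 4 vertices is trivially a valid decomposition of width 3. Conversely, {0, 1, 2, 3} is a clique of size 4, and the vertices of any clique must share a bag in every tree decomposition; so some bag has ≥ 4 vertices and tw(G) ≥ 3. Therefore the treewidth is 3.

3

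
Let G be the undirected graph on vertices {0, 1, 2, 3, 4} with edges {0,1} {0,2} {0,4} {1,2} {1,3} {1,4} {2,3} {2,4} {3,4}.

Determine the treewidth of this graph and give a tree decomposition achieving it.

Each bag holds 4 vertices, so the decomposition has width 3, which upper-bounds the treewidth. Conversely, {0, 1, 2, 4} is a clique of size 4, and the vertices of any clique must share a bag in every tree decomposition; so some bag has ≥ 4 vertices and tw(G) ≥ 3. The upper and lower bounds meet at 3, so that is the treewidth.

Treewidth 3.
One such decomposition:
Bags: B1 = {0, 1, 2, 4}  B2 = {1, 2, 3, 4}
Tree: B1–B2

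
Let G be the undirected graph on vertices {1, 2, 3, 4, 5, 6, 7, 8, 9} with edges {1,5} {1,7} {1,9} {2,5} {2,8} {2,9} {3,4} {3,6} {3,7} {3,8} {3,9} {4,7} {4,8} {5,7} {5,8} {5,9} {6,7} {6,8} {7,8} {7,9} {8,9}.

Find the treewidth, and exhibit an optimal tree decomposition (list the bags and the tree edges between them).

Each bag holds 4 vertices, so the decomposition has width 3, which upper-bounds the treewidth. For the lower bound, the 4 vertices {2, 5, 8, 9} are pairwise adjacent, and any tree decomposition puts a clique entirely inside one bag — forcing width ≥ 3. Combining the bounds, tw(G) = 3.

Treewidth 3.
Bags: B1 = {3, 4, 7, 8}  B2 = {3, 7, 8, 9}  B3 = {5, 7, 8, 9}  B4 = {1, 5, 7, 9}  B5 = {2, 5, 8, 9}  B6 = {3, 6, 7, 8}
Tree: B1–B2, B2–B3, B3–B4, B3–B5, B2–B6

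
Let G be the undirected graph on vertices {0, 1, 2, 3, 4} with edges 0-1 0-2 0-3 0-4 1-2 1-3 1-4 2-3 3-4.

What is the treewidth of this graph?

3

A width-3 tree decomposition is:
Bags: B1 = {0, 1, 2, 3}  B2 = {0, 1, 3, 4}
Tree: B1–B2
The largest bag has 4 vertices, giving width 3; this decomposition certifies tw(G) ≤ 3. On the other hand G contains the 4-clique {0, 1, 2, 3}. A clique must lie in a single bag of any decomposition, so no decomposition can have width below 3. Combining the bounds, tw(G) = 3.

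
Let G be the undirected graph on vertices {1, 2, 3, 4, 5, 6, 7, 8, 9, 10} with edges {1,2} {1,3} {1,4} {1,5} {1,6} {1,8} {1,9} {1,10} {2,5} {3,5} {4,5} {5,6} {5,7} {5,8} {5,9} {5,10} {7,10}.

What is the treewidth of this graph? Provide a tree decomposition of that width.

Every bag has size at most 3, so the width is 3 − 1 = 2 and tw(G) ≤ 2. Conversely, {1, 2, 5} is a clique of size 3, and the vertices of any clique must share a bag in every tree decomposition; so some bag has ≥ 3 vertices and tw(G) ≥ 2. Combining the bounds, tw(G) = 2.

Treewidth 2.
One such decomposition:
Bags: B1 = {1, 5, 8}  B2 = {1, 4, 5}  B3 = {1, 5, 10}  B4 = {1, 3, 5}  B5 = {1, 5, 6}  B6 = {1, 2, 5}  B7 = {1, 5, 9}  B8 = {5, 7, 10}
Tree: B1–B2, B2–B3, B2–B4, B2–B5, B3–B6, B5–B7, B3–B8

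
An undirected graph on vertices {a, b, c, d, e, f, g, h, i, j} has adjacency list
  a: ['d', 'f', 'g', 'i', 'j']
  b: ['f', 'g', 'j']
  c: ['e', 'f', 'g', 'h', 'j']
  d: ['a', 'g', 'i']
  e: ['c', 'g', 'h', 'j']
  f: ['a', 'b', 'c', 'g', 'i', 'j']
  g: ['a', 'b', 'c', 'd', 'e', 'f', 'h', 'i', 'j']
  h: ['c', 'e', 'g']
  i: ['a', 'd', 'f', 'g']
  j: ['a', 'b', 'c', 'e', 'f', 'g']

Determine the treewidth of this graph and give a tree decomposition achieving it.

Treewidth 3.
Bags: B1 = {a, f, g, i}  B2 = {a, f, g, j}  B3 = {a, d, g, i}  B4 = {b, f, g, j}  B5 = {c, f, g, j}  B6 = {c, e, g, j}  B7 = {c, e, g, h}
Tree: B1–B2, B1–B3, B2–B4, B2–B5, B5–B6, B6–B7

The largest bag has 4 vertices, giving width 3; this decomposition certifies tw(G) ≤ 3. For the lower bound, the 4 vertices {a, d, g, i} are pairwise adjacent, and any tree decomposition puts a clique entirely inside one bag — forcing width ≥ 3. Hence tw(G) = 3 exactly.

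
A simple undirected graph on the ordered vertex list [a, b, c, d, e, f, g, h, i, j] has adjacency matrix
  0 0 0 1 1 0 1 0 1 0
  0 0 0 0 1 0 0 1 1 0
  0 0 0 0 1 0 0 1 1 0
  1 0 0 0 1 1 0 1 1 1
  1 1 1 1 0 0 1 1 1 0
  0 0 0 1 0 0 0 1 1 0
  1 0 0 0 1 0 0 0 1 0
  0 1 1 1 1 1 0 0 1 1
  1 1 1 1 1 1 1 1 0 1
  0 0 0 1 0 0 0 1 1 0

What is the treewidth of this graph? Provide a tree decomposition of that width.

The largest bag has 4 vertices, giving width 3; this decomposition certifies tw(G) ≤ 3. Conversely, {a, e, g, i} is a clique of size 4, and the vertices of any clique must share a bag in every tree decomposition; so some bag has ≥ 4 vertices and tw(G) ≥ 3. Combining the bounds, tw(G) = 3.

Treewidth 3.
One optimal decomposition is:
Bags: B1 = {a, d, e, i}  B2 = {d, e, h, i}  B3 = {d, h, i, j}  B4 = {a, e, g, i}  B5 = {b, e, h, i}  B6 = {c, e, h, i}  B7 = {d, f, h, i}
Tree: B1–B2, B2–B3, B1–B4, B2–B5, B2–B6, B2–B7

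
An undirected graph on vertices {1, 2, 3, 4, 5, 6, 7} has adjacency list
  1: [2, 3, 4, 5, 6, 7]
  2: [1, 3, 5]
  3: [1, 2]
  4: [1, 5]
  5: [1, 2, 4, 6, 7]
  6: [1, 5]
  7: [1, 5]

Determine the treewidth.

2

A width-2 tree decomposition is:
Bags: B1 = {1, 5, 6}  B2 = {1, 2, 5}  B3 = {1, 5, 7}  B4 = {1, 4, 5}  B5 = {1, 2, 3}
Tree: B1–B2, B1–B3, B1–B4, B2–B5
The largest bag has 3 vertices, giving width 2; this decomposition certifies tw(G) ≤ 2. On the other hand G contains the 3-clique {1, 2, 3}. A clique must lie in a single bag of any decomposition, so no decomposition can have width below 2. The upper and lower bounds meet at 2, so that is the treewidth.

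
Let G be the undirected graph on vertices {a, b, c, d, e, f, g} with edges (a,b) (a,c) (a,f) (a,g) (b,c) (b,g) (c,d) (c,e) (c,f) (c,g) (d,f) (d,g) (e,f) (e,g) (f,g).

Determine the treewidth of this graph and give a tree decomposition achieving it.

The largest bag has 4 vertices, giving width 3; this decomposition certifies tw(G) ≤ 3. For the lower bound, the 4 vertices {c, d, f, g} are pairwise adjacent, and any tree decomposition puts a clique entirely inside one bag — forcing width ≥ 3. The upper and lower bounds meet at 3, so that is the treewidth.

Treewidth 3.
One such decomposition:
Bags: B1 = {a, c, f, g}  B2 = {a, b, c, g}  B3 = {c, d, f, g}  B4 = {c, e, f, g}
Tree: B1–B2, B1–B3, B1–B4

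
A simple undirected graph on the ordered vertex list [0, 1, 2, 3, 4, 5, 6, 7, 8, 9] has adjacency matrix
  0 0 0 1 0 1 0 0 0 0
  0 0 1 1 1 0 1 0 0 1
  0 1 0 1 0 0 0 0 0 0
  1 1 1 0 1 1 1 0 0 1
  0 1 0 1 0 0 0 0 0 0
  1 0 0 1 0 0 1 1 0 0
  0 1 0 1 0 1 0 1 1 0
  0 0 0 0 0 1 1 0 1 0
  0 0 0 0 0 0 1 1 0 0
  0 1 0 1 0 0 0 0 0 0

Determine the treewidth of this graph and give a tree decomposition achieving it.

Treewidth 2.
One such decomposition:
Bags: B1 = {1, 3, 6}  B2 = {3, 5, 6}  B3 = {0, 3, 5}  B4 = {5, 6, 7}  B5 = {1, 2, 3}  B6 = {1, 3, 9}  B7 = {1, 3, 4}  B8 = {6, 7, 8}
Tree: B1–B2, B2–B3, B2–B4, B1–B5, B1–B6, B6–B7, B4–B8

Each bag holds 3 vertices, so the decomposition has width 2, which upper-bounds the treewidth. For the lower bound, the 3 vertices {6, 7, 8} are pairwise adjacent, and any tree decomposition puts a clique entirely inside one bag — forcing width ≥ 2. Hence tw(G) = 2 exactly.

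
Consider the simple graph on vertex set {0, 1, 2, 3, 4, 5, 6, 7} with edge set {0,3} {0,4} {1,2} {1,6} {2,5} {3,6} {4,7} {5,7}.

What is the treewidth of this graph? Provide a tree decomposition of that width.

Every bag has size at most 3, so the width is 3 − 1 = 2 and tw(G) ≤ 2. For the lower bound, G contains the cycle 5–7–4–0–3–6–1–2–5, so G is not a forest; only forests have treewidth ≤ 1, hence tw(G) ≥ 2. Hence tw(G) = 2 exactly.

Treewidth 2.
One optimal decomposition is:
Bags: B1 = {4, 5, 7}  B2 = {0, 4, 5}  B3 = {0, 3, 5}  B4 = {3, 5, 6}  B5 = {1, 5, 6}  B6 = {1, 2, 5}
Tree: B1–B2, B2–B3, B3–B4, B4–B5, B5–B6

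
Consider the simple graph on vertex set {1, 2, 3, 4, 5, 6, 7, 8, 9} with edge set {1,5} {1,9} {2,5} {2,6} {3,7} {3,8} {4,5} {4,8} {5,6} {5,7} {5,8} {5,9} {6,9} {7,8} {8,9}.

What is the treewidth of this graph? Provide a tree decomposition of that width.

Treewidth 2.
One optimal decomposition is:
Bags: B1 = {5, 6, 9}  B2 = {5, 8, 9}  B3 = {4, 5, 8}  B4 = {5, 7, 8}  B5 = {3, 7, 8}  B6 = {2, 5, 6}  B7 = {1, 5, 9}
Tree: B1–B2, B2–B3, B2–B4, B4–B5, B1–B6, B2–B7

Each bag holds 3 vertices, so the decomposition has width 2, which upper-bounds the treewidth. For the lower bound, the 3 vertices {3, 7, 8} are pairwise adjacent, and any tree decomposition puts a clique entirely inside one bag — forcing width ≥ 2. Combining the bounds, tw(G) = 2.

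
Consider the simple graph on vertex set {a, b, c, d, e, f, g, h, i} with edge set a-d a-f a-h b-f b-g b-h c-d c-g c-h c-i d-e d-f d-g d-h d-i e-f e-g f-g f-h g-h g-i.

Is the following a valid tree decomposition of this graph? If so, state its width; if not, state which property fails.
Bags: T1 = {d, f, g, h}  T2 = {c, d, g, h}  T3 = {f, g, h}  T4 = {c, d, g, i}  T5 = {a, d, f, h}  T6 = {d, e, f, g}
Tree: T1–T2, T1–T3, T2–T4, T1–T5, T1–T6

No — vertex b appears in no bag.

A tree decomposition must satisfy three properties: every vertex lies in some bag; for every edge, both endpoints lie together in some bag; and for every vertex, the bags containing it form a connected subtree. Here vertex b appears in no bag, so the decomposition is invalid.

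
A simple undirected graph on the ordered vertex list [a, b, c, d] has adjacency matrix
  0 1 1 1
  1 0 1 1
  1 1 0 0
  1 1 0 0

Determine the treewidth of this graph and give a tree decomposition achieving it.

Treewidth 2.
Bags: B1 = {a, b, c}  B2 = {a, b, d}
Tree: B1–B2

Every bag has size at most 3, so the width is 3 − 1 = 2 and tw(G) ≤ 2. For the lower bound, the 3 vertices {a, b, d} are pairwise adjacent, and any tree decomposition puts a clique entirely inside one bag — forcing width ≥ 2. Hence tw(G) = 2 exactly.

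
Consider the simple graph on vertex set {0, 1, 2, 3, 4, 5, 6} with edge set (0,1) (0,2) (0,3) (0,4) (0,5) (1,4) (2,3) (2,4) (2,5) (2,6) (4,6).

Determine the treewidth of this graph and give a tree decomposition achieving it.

Treewidth 2.
Bags: B1 = {0, 2, 3}  B2 = {0, 2, 5}  B3 = {0, 2, 4}  B4 = {0, 1, 4}  B5 = {2, 4, 6}
Tree: B1–B2, B1–B3, B3–B4, B3–B5

The largest bag has 3 vertices, giving width 2; this decomposition certifies tw(G) ≤ 2. Conversely, {0, 1, 4} is a clique of size 3, and the vertices of any clique must share a bag in every tree decomposition; so some bag has ≥ 3 vertices and tw(G) ≥ 2. Therefore the treewidth is 2.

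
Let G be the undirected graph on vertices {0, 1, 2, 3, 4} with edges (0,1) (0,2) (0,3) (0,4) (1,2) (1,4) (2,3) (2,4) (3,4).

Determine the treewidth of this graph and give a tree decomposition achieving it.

Treewidth 3.
One optimal decomposition is:
Bags: B1 = {0, 2, 3, 4}  B2 = {0, 1, 2, 4}
Tree: B1–B2

Each bag holds 4 vertices, so the decomposition has width 3, which upper-bounds the treewidth. On the other hand G contains the 4-clique {0, 1, 2, 4}. A clique must lie in a single bag of any decomposition, so no decomposition can have width below 3. Hence tw(G) = 3 exactly.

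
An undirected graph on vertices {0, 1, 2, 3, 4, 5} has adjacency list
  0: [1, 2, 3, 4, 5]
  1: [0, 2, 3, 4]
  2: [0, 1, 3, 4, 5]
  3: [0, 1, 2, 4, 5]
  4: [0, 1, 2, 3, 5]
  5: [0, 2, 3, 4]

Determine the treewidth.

A width-4 tree decomposition is:
Bags: B1 = {0, 1, 2, 3, 4}  B2 = {0, 2, 3, 4, 5}
Tree: B1–B2
Each bag holds 5 vertices, so the decomposition has width 4, which upper-bounds the treewidth. For the lower bound, the 5 vertices {0, 1, 2, 3, 4} are pairwise adjacent, and any tree decomposition puts a clique entirely inside one bag — forcing width ≥ 4. The upper and lower bounds meet at 4, so that is the treewidth.

4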